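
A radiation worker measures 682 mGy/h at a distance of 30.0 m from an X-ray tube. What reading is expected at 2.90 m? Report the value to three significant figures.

73000 mGy/h

Using I₁d₁² = I₂d₂², the rate at 2.90 m is
682 × (30.0/2.90)² = 682 × 107.0 = 72970 mGy/h.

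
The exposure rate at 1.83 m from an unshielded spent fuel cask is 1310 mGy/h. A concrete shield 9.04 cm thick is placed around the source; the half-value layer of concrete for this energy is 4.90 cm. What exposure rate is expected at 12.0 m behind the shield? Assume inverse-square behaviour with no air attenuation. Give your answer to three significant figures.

Distance alone: 1310 × (1.83/12.0)² = 1310 × 0.02326 = 30.47 mGy/h.
Shield: 9.04/4.90 = 1.845 half-value layers → attenuation 2^(−1.845) = 0.2784.
Combined: 30.47 × 0.2784 = 8.483 mGy/h.

8.48 mGy/h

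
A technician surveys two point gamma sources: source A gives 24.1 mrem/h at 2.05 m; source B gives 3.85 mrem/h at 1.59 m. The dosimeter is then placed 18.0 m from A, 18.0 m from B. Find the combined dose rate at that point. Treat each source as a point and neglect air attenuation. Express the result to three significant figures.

0.343 mrem/h

Each source contributes Iᵢ·(dᵢ/rᵢ)²; contributions add.
A: 24.1 × (2.05/18.0)² = 0.3126 mrem/h
B: 3.85 × (1.59/18.0)² = 0.03004 mrem/h
Total = 0.3126 + 0.03004 = 0.3426 mrem/h.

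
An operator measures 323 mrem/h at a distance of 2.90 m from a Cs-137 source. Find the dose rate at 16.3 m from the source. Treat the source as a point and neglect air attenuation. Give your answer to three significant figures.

Intensity scales as (d₁/d₂)², so the rate at 16.3 m is
(2.90/16.3)² = 0.03165, so 323 × 0.03165 = 10.22 mrem/h.

10.2 mrem/h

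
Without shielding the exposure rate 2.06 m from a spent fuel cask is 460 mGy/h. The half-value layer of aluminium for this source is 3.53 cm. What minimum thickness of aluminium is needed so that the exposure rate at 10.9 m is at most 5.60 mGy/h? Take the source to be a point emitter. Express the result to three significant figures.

At 10.9 m, distance alone gives (2.06/10.9)² = 0.03572, so 460 × 0.03572 = 16.43 mGy/h.
Further attenuation needed: 16.43/5.60 = 2.934.
n = log₂(2.934) = 1.553 half-value layers.
Thickness = 1.553 × 3.53 cm = 5.482 cm.

5.48 cm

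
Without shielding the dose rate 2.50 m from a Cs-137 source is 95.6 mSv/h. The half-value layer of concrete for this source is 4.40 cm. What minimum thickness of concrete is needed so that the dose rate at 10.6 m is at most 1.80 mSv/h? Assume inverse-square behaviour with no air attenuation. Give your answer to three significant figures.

6.88 cm

At 10.6 m, distance alone gives 95.6 × (2.50/10.6)² = 95.6 × 0.05562 = 5.317 mSv/h.
Further attenuation needed: 5.317/1.80 = 2.954.
n = log₂(2.954) = 1.563 half-value layers.
Thickness = 1.563 × 4.40 cm = 6.877 cm.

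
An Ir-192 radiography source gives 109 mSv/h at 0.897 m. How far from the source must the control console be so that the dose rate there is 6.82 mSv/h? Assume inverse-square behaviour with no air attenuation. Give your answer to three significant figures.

Since intensity falls as 1/r², d₂ = d₁·√(I₁/I₂).
I₁/I₂ = 109/6.82 = 15.98, so d₂ = 0.897 × √15.98 = 3.586 m.

3.59 m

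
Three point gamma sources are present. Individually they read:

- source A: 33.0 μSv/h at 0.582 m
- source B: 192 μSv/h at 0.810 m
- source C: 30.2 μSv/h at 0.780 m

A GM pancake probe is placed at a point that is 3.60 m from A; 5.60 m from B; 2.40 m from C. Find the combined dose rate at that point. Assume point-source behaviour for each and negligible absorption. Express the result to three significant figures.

8.07 μSv/h

By superposition, sum each source's inverse-square contribution:
A: 33.0 × (0.582/3.60)² = 0.8625 μSv/h
B: 192 × (0.810/5.60)² = 4.017 μSv/h
C: 30.2 × (0.780/2.40)² = 3.190 μSv/h
Total = 0.8625 + 4.017 + 3.190 = 8.069 μSv/h.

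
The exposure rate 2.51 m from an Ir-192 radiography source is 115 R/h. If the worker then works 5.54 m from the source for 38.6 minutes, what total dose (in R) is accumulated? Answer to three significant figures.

15.2 R

Applying the 1/r² law, rate at 5.54 m:
115 × (2.51/5.54)² = 115 × 0.2053 = 23.61 R/h.
Dose = rate × time = 23.61 R/h × 0.6433 h = 15.19 R.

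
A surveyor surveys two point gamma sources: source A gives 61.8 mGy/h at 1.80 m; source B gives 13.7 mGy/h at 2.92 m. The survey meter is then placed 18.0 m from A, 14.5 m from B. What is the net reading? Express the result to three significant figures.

1.17 mGy/h

Each source contributes Iᵢ·(dᵢ/rᵢ)²; contributions add.
A: 61.8 × (1.80/18.0)² = 0.6180 mGy/h
B: 13.7 × (2.92/14.5)² = 0.5556 mGy/h
Total = 0.6180 + 0.5556 = 1.174 mGy/h.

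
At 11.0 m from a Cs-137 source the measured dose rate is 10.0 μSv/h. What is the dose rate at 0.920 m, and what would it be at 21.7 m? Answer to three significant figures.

Using I₁d₁² = I₂d₂²,
At 0.920 m: (11.0/0.920)² = 143.0, so 10.0 × 143.0 = 1430 μSv/h
At 21.7 m: (0.920/21.7)² = 0.001797, so 1430 × 0.001797 = 2.570 μSv/h.

1430 μSv/h; 2.57 μSv/h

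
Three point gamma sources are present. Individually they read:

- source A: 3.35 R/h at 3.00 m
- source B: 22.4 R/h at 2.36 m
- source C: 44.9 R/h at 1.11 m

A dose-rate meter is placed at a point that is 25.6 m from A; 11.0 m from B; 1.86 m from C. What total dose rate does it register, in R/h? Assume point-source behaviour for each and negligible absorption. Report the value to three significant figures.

17.1 R/h

Each source contributes Iᵢ·(dᵢ/rᵢ)²; contributions add.
A: 3.35 × (3.00/25.6)² = 0.04601 R/h
B: 22.4 × (2.36/11.0)² = 1.031 R/h
C: 44.9 × (1.11/1.86)² = 15.99 R/h
Total = 0.04601 + 1.031 + 15.99 = 17.07 R/h.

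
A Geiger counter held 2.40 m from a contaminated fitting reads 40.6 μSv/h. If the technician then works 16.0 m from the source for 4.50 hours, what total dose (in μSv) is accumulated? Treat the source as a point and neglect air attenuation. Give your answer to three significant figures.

4.11 μSv

Using I₁d₁² = I₂d₂², rate at 16.0 m:
(2.40/16.0)² = 0.02250, so 40.6 × 0.02250 = 0.9135 μSv/h.
Dose = rate × time = 0.9135 μSv/h × 4.500 h = 4.111 μSv.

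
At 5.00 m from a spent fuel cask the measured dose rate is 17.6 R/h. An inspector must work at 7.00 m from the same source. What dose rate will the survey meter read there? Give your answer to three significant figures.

8.98 R/h

Intensity scales as (d₁/d₂)², so scaling from 5.00 m to 7.00 m:
(5.00/7.00)² = 0.5102, so 17.6 × 0.5102 = 8.980 R/h.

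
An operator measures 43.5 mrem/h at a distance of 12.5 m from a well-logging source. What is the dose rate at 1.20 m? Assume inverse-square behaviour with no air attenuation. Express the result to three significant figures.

4720 mrem/h

Using I₁d₁² = I₂d₂², the rate at 1.20 m is
(12.5/1.20)² = 108.5, so 43.5 × 108.5 = 4720 mrem/h.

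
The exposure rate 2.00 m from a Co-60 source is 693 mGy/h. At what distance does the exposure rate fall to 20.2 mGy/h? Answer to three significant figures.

11.7 m

Since intensity falls as 1/r², d₂ = d₁·√(I₁/I₂).
I₁/I₂ = 693/20.2 = 34.31, so d₂ = 2.00 × √34.31 = 11.71 m.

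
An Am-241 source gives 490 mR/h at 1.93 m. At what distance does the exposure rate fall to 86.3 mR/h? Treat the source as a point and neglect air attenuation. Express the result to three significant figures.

Intensity scales as (d₁/d₂)², so d₂ = d₁·√(I₁/I₂).
I₁/I₂ = 490/86.3 = 5.678, so d₂ = 1.93 × √5.678 = 4.599 m.

4.60 m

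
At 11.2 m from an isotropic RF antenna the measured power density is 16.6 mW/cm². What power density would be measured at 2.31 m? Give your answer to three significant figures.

390 mW/cm²

Applying the 1/r² law, scaling from 11.2 m to 2.31 m:
(11.2/2.31)² = 23.51, so 16.6 × 23.51 = 390.3 mW/cm².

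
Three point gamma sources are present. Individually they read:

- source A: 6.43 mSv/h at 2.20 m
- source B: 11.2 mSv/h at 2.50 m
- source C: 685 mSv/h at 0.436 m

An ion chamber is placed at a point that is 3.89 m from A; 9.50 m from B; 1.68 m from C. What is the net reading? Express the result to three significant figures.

49.0 mSv/h

Each source contributes Iᵢ·(dᵢ/rᵢ)²; contributions add.
A: 6.43 × (2.20/3.89)² = 2.057 mSv/h
B: 11.2 × (2.50/9.50)² = 0.7756 mSv/h
C: 685 × (0.436/1.68)² = 46.14 mSv/h
Total = 2.057 + 0.7756 + 46.14 = 48.97 mSv/h.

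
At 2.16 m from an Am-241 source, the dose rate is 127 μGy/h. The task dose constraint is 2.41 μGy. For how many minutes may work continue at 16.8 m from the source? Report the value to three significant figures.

Applying the 1/r² law, rate at 16.8 m:
127 × (2.16/16.8)² = 127 × 0.01653 = 2.099 μGy/h.
Stay time = 2.41 μGy ÷ 2.099 μGy/h = 1.148 h = 68.88 min.

68.9 min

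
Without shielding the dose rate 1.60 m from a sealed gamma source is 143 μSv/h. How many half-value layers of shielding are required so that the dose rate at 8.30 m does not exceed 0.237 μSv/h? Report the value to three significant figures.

At 8.30 m, distance alone gives 143 × (1.60/8.30)² = 143 × 0.03716 = 5.314 μSv/h.
Further attenuation needed: 5.314/0.237 = 22.42.
n = log₂(22.42) = 4.487 half-value layers.

4.49 half-value layers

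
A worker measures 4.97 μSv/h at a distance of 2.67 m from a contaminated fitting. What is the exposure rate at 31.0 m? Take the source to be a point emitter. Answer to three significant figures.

0.0369 μSv/h

Using I₁d₁² = I₂d₂², the rate at 31.0 m is
(2.67/31.0)² = 0.007418, so 4.97 × 0.007418 = 0.03687 μSv/h.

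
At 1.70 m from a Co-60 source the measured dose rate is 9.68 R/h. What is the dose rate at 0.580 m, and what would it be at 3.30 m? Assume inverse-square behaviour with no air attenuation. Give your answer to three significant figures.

83.2 R/h; 2.57 R/h

Using I₁d₁² = I₂d₂²,
At 0.580 m: (1.70/0.580)² = 8.591, so 9.68 × 8.591 = 83.16 R/h
At 3.30 m: 83.16 × (0.580/3.30)² = 83.16 × 0.03089 = 2.569 R/h.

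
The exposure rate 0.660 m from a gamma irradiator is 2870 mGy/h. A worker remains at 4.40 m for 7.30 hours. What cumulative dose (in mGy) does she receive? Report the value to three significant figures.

471 mGy

By the inverse-square law, rate at 4.40 m:
2870 × (0.660/4.40)² = 2870 × 0.02250 = 64.58 mGy/h.
Dose = rate × time = 64.58 mGy/h × 7.300 h = 471.4 mGy.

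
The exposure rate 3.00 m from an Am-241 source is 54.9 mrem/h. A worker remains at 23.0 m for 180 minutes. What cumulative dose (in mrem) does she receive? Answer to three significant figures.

Applying the 1/r² law, rate at 23.0 m:
(3.00/23.0)² = 0.01701, so 54.9 × 0.01701 = 0.9338 mrem/h.
Dose = rate × time = 0.9338 mrem/h × 3.000 h = 2.801 mrem.

2.80 mrem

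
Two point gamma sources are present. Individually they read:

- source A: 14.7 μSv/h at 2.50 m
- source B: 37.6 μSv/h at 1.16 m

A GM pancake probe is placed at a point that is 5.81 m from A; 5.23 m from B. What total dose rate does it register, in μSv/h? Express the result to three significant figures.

By superposition, sum each source's inverse-square contribution:
A: 14.7 × (2.50/5.81)² = 2.722 μSv/h
B: 37.6 × (1.16/5.23)² = 1.850 μSv/h
Total = 2.722 + 1.850 = 4.572 μSv/h.

4.57 μSv/h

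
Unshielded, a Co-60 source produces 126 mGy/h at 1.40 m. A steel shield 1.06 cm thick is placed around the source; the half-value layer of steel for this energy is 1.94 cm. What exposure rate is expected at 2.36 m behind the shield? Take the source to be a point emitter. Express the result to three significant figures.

30.4 mGy/h

Distance alone: (1.40/2.36)² = 0.3519, so 126 × 0.3519 = 44.34 mGy/h.
Shield: 1.06/1.94 = 0.5464 half-value layers → attenuation 2^(−0.5464) = 0.6847.
Combined: 44.34 × 0.6847 = 30.36 mGy/h.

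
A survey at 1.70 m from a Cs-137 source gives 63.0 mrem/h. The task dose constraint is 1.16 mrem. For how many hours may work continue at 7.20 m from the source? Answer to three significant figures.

Intensity scales as (d₁/d₂)², so rate at 7.20 m:
63.0 × (1.70/7.20)² = 63.0 × 0.05575 = 3.512 mrem/h.
Stay time = 1.16 mrem ÷ 3.512 mrem/h = 0.3303 h.

0.330 h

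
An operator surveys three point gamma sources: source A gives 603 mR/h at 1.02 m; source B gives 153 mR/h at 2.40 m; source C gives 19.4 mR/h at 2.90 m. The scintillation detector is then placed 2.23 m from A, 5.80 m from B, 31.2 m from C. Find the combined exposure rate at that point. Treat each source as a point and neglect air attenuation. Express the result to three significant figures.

By superposition, sum each source's inverse-square contribution:
A: 603 × (1.02/2.23)² = 126.2 mR/h
B: 153 × (2.40/5.80)² = 26.20 mR/h
C: 19.4 × (2.90/31.2)² = 0.1676 mR/h
Total = 126.2 + 26.20 + 0.1676 = 152.6 mR/h.

153 mR/h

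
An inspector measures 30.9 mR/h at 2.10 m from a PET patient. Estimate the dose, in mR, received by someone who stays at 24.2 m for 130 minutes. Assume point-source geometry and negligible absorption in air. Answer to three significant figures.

By the inverse-square law, rate at 24.2 m:
(2.10/24.2)² = 0.007530, so 30.9 × 0.007530 = 0.2327 mR/h.
Dose = rate × time = 0.2327 mR/h × 2.167 h = 0.5043 mR.

0.504 mR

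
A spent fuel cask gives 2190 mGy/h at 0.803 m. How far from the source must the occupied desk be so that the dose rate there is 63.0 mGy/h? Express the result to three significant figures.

Since intensity falls as 1/r², d₂ = d₁·√(I₁/I₂).
I₁/I₂ = 2190/63.0 = 34.76, so d₂ = 0.803 × √34.76 = 4.734 m.

4.73 m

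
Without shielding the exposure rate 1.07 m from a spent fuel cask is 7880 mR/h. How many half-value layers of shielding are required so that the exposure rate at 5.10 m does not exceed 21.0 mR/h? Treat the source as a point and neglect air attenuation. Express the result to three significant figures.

4.05 half-value layers

At 5.10 m, distance alone gives 7880 × (1.07/5.10)² = 7880 × 0.04402 = 346.9 mR/h.
Further attenuation needed: 346.9/21.0 = 16.52.
n = log₂(16.52) = 4.046 half-value layers.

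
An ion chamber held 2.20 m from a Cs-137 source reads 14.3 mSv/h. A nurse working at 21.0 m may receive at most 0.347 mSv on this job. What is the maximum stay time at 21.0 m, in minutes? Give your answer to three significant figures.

By the inverse-square law, rate at 21.0 m:
14.3 × (2.20/21.0)² = 14.3 × 0.01098 = 0.1570 mSv/h.
Stay time = 0.347 mSv ÷ 0.1570 mSv/h = 2.210 h = 132.6 min.

133 min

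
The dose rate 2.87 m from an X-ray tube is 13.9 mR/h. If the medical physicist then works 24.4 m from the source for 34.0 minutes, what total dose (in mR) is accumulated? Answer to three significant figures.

By the inverse-square law, rate at 24.4 m:
13.9 × (2.87/24.4)² = 13.9 × 0.01384 = 0.1924 mR/h.
Dose = rate × time = 0.1924 mR/h × 0.5667 h = 0.1090 mR.

0.109 mR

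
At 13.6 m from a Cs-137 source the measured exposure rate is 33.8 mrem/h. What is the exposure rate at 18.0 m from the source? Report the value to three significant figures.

Intensity scales as (d₁/d₂)², so scaling from 13.6 m to 18.0 m:
33.8 × (13.6/18.0)² = 33.8 × 0.5709 = 19.30 mrem/h.

19.3 mrem/h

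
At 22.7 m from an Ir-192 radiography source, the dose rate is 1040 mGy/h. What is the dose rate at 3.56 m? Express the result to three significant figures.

42300 mGy/h

Using I₁d₁² = I₂d₂², the rate at 3.56 m is
1040 × (22.7/3.56)² = 1040 × 40.66 = 42290 mGy/h.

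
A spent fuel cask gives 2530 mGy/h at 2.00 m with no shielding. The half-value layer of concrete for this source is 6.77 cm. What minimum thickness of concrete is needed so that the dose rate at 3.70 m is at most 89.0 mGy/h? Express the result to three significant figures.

20.7 cm

At 3.70 m, distance alone gives (2.00/3.70)² = 0.2922, so 2530 × 0.2922 = 739.3 mGy/h.
Further attenuation needed: 739.3/89.0 = 8.307.
n = log₂(8.307) = 3.054 half-value layers.
Thickness = 3.054 × 6.77 cm = 20.68 cm.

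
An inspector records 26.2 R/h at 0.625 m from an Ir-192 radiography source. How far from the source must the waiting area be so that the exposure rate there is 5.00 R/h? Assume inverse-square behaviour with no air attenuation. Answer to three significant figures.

Applying the 1/r² law, d₂ = d₁·√(I₁/I₂).
I₁/I₂ = 26.2/5.00 = 5.240, so d₂ = 0.625 × √5.240 = 1.431 m.

1.43 m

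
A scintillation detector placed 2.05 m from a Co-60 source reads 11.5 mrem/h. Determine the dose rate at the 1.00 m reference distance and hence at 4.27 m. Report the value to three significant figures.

48.3 mrem/h; 2.65 mrem/h

Since intensity falls as 1/r²,
At 1.00 m: 11.5 × (2.05/1.00)² = 11.5 × 4.202 = 48.32 mrem/h
At 4.27 m: 48.32 × (1.00/4.27)² = 48.32 × 0.05485 = 2.650 mrem/h.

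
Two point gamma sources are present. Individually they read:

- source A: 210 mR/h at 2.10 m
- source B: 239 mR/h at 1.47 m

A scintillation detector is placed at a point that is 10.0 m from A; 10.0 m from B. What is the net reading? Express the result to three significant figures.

14.4 mR/h

Each source contributes Iᵢ·(dᵢ/rᵢ)²; contributions add.
A: 210 × (2.10/10.0)² = 9.261 mR/h
B: 239 × (1.47/10.0)² = 5.165 mR/h
Total = 9.261 + 5.165 = 14.43 mR/h.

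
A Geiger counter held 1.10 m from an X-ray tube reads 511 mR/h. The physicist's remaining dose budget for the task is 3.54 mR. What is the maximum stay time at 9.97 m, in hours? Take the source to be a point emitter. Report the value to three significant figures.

Since intensity falls as 1/r², rate at 9.97 m:
(1.10/9.97)² = 0.01217, so 511 × 0.01217 = 6.219 mR/h.
Stay time = 3.54 mR ÷ 6.219 mR/h = 0.5692 h.

0.569 h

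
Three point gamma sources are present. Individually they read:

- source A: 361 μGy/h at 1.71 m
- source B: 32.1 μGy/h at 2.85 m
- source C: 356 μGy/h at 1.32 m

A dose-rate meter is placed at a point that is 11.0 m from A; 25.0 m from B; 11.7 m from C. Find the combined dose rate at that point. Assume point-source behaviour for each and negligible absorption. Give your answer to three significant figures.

13.7 μGy/h

By superposition, sum each source's inverse-square contribution:
A: 361 × (1.71/11.0)² = 8.724 μGy/h
B: 32.1 × (2.85/25.0)² = 0.4172 μGy/h
C: 356 × (1.32/11.7)² = 4.531 μGy/h
Total = 8.724 + 0.4172 + 4.531 = 13.67 μGy/h.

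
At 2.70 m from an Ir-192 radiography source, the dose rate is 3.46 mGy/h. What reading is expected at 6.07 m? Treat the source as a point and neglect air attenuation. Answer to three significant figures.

By the inverse-square law, the rate at 6.07 m is
3.46 × (2.70/6.07)² = 3.46 × 0.1979 = 0.6847 mGy/h.

0.685 mGy/h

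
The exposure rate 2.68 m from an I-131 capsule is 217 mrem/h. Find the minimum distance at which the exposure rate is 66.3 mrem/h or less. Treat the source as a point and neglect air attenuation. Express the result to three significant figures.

Using I₁d₁² = I₂d₂², d₂ = d₁·√(I₁/I₂).
I₁/I₂ = 217/66.3 = 3.273, so d₂ = 2.68 × √3.273 = 4.849 m.

4.85 m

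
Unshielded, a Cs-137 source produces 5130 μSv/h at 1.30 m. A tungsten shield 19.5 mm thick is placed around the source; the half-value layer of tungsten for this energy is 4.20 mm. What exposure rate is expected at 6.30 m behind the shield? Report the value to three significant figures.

8.74 μSv/h

Distance alone: (1.30/6.30)² = 0.04258, so 5130 × 0.04258 = 218.4 μSv/h.
Shield: 19.5/4.20 = 4.643 half-value layers → attenuation 2^(−4.643) = 0.04002.
Combined: 218.4 × 0.04002 = 8.740 μSv/h.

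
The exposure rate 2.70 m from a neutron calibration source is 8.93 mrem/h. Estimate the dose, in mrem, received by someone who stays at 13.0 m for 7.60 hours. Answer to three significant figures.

2.93 mrem

Applying the 1/r² law, rate at 13.0 m:
(2.70/13.0)² = 0.04314, so 8.93 × 0.04314 = 0.3852 mrem/h.
Dose = rate × time = 0.3852 mrem/h × 7.600 h = 2.928 mrem.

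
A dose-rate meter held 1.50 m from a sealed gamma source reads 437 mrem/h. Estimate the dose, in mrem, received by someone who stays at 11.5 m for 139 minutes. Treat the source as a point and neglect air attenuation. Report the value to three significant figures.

17.2 mrem

Applying the 1/r² law, rate at 11.5 m:
(1.50/11.5)² = 0.01701, so 437 × 0.01701 = 7.433 mrem/h.
Dose = rate × time = 7.433 mrem/h × 2.317 h = 17.22 mrem.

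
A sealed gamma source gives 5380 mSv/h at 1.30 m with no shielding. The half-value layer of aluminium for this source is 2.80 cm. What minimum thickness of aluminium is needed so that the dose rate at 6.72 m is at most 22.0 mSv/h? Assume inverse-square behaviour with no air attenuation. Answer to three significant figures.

8.94 cm

At 6.72 m, distance alone gives (1.30/6.72)² = 0.03742, so 5380 × 0.03742 = 201.3 mSv/h.
Further attenuation needed: 201.3/22.0 = 9.150.
n = log₂(9.150) = 3.194 half-value layers.
Thickness = 3.194 × 2.80 cm = 8.943 cm.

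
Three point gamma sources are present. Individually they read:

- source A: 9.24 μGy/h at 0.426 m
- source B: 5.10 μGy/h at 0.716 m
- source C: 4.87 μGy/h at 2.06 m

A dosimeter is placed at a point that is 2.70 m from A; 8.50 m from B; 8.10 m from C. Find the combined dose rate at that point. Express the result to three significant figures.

Each source contributes Iᵢ·(dᵢ/rᵢ)²; contributions add.
A: 9.24 × (0.426/2.70)² = 0.2300 μGy/h
B: 5.10 × (0.716/8.50)² = 0.03619 μGy/h
C: 4.87 × (2.06/8.10)² = 0.3150 μGy/h
Total = 0.2300 + 0.03619 + 0.3150 = 0.5812 μGy/h.

0.581 μGy/h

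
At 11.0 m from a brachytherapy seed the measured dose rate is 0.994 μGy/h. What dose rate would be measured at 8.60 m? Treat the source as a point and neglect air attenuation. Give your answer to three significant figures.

Using I₁d₁² = I₂d₂², scaling from 11.0 m to 8.60 m:
0.994 × (11.0/8.60)² = 0.994 × 1.636 = 1.626 μGy/h.

1.63 μGy/h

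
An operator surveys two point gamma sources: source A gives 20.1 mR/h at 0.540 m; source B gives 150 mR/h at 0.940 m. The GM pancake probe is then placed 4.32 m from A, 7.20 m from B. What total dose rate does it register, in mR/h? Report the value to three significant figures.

2.87 mR/h

By superposition, sum each source's inverse-square contribution:
A: 20.1 × (0.540/4.32)² = 0.3141 mR/h
B: 150 × (0.940/7.20)² = 2.557 mR/h
Total = 0.3141 + 2.557 = 2.871 mR/h.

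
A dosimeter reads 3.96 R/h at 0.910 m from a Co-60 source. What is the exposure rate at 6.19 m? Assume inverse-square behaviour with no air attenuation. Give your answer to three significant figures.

0.0856 R/h

Since intensity falls as 1/r², the rate at 6.19 m is
3.96 × (0.910/6.19)² = 3.96 × 0.02161 = 0.08558 R/h.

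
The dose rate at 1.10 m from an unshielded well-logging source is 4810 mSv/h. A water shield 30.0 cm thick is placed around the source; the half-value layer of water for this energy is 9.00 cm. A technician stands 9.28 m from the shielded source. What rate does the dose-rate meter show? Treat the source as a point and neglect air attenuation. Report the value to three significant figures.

6.71 mSv/h

Distance alone: (1.10/9.28)² = 0.01405, so 4810 × 0.01405 = 67.58 mSv/h.
Shield: 30.0/9.00 = 3.333 half-value layers → attenuation 2^(−3.333) = 0.09924.
Combined: 67.58 × 0.09924 = 6.707 mSv/h.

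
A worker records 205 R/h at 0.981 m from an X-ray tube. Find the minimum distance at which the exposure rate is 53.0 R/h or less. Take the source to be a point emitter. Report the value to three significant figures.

Using I₁d₁² = I₂d₂², d₂ = d₁·√(I₁/I₂).
I₁/I₂ = 205/53.0 = 3.868, so d₂ = 0.981 × √3.868 = 1.929 m.

1.93 m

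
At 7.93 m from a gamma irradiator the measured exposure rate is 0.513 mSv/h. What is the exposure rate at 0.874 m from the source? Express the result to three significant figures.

By the inverse-square law, scaling from 7.93 m to 0.874 m:
(7.93/0.874)² = 82.32, so 0.513 × 82.32 = 42.23 mSv/h.

42.2 mSv/h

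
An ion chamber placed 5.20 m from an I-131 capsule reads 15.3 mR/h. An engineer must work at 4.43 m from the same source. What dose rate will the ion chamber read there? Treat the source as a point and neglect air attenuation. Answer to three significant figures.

Since intensity falls as 1/r², scaling from 5.20 m to 4.43 m:
(5.20/4.43)² = 1.378, so 15.3 × 1.378 = 21.08 mR/h.

21.1 mR/h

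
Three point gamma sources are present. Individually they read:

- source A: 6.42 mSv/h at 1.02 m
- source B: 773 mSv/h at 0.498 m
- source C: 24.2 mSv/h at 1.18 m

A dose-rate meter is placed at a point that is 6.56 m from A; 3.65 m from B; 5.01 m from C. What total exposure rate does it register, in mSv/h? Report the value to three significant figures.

15.9 mSv/h

Each source contributes Iᵢ·(dᵢ/rᵢ)²; contributions add.
A: 6.42 × (1.02/6.56)² = 0.1552 mSv/h
B: 773 × (0.498/3.65)² = 14.39 mSv/h
C: 24.2 × (1.18/5.01)² = 1.342 mSv/h
Total = 0.1552 + 14.39 + 1.342 = 15.89 mSv/h.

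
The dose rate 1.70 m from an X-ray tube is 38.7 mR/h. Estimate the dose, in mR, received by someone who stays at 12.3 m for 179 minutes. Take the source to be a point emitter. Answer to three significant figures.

2.21 mR

By the inverse-square law, rate at 12.3 m:
38.7 × (1.70/12.3)² = 38.7 × 0.01910 = 0.7392 mR/h.
Dose = rate × time = 0.7392 mR/h × 2.983 h = 2.205 mR.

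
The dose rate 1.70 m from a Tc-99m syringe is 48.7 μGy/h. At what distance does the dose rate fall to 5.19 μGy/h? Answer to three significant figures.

5.21 m

Applying the 1/r² law, d₂ = d₁·√(I₁/I₂).
I₁/I₂ = 48.7/5.19 = 9.383, so d₂ = 1.70 × √9.383 = 5.207 m.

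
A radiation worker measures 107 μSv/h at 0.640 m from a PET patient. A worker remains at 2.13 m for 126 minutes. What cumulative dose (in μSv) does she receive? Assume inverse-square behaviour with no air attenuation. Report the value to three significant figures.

20.3 μSv

By the inverse-square law, rate at 2.13 m:
107 × (0.640/2.13)² = 107 × 0.09028 = 9.660 μSv/h.
Dose = rate × time = 9.660 μSv/h × 2.100 h = 20.29 μSv.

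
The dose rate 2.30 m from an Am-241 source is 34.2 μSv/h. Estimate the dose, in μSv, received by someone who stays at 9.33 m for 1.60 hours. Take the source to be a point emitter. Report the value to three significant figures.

3.33 μSv

Intensity scales as (d₁/d₂)², so rate at 9.33 m:
34.2 × (2.30/9.33)² = 34.2 × 0.06077 = 2.078 μSv/h.
Dose = rate × time = 2.078 μSv/h × 1.600 h = 3.325 μSv.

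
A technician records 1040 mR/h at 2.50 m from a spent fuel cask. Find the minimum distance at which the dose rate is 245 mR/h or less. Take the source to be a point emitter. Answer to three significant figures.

5.15 m

Since intensity falls as 1/r², d₂ = d₁·√(I₁/I₂).
I₁/I₂ = 1040/245 = 4.245, so d₂ = 2.50 × √4.245 = 5.151 m.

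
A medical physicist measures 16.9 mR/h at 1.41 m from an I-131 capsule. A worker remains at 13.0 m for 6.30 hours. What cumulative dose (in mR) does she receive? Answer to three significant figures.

By the inverse-square law, rate at 13.0 m:
16.9 × (1.41/13.0)² = 16.9 × 0.01176 = 0.1987 mR/h.
Dose = rate × time = 0.1987 mR/h × 6.300 h = 1.252 mR.

1.25 mR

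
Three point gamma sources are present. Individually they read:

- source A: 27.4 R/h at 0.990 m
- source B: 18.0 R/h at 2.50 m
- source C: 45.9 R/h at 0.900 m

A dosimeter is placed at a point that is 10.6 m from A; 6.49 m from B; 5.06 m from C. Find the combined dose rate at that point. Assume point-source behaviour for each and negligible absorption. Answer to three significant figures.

4.36 R/h

By superposition, sum each source's inverse-square contribution:
A: 27.4 × (0.990/10.6)² = 0.2390 R/h
B: 18.0 × (2.50/6.49)² = 2.671 R/h
C: 45.9 × (0.900/5.06)² = 1.452 R/h
Total = 0.2390 + 2.671 + 1.452 = 4.362 R/h.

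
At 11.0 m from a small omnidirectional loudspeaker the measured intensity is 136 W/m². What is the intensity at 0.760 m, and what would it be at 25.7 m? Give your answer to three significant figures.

By the inverse-square law,
At 0.760 m: 136 × (11.0/0.760)² = 136 × 209.5 = 28490 W/m²
At 25.7 m: 28490 × (0.760/25.7)² = 28490 × 0.0008745 = 24.91 W/m².

28500 W/m²; 24.9 W/m²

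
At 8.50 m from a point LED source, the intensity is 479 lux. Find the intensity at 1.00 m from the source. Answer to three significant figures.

34600 lux

Using I₁d₁² = I₂d₂², the rate at 1.00 m is
(8.50/1.00)² = 72.25, so 479 × 72.25 = 34610 lux.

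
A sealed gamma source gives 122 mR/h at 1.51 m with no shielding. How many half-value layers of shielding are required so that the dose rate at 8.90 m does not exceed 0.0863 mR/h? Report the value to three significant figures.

5.35 half-value layers

At 8.90 m, distance alone gives (1.51/8.90)² = 0.02879, so 122 × 0.02879 = 3.512 mR/h.
Further attenuation needed: 3.512/0.0863 = 40.70.
n = log₂(40.70) = 5.347 half-value layers.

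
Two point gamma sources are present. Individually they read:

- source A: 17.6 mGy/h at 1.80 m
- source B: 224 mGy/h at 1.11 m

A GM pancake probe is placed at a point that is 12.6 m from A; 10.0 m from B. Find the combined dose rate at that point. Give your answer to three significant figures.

Each source contributes Iᵢ·(dᵢ/rᵢ)²; contributions add.
A: 17.6 × (1.80/12.6)² = 0.3592 mGy/h
B: 224 × (1.11/10.0)² = 2.760 mGy/h
Total = 0.3592 + 2.760 = 3.119 mGy/h.

3.12 mGy/h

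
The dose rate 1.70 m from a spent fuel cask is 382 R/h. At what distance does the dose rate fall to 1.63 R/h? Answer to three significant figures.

Since intensity falls as 1/r², d₂ = d₁·√(I₁/I₂).
I₁/I₂ = 382/1.63 = 234.4, so d₂ = 1.70 × √234.4 = 26.03 m.

26.0 m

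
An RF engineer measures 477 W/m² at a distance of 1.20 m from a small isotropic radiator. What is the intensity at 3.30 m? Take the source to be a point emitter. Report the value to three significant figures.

Applying the 1/r² law, the rate at 3.30 m is
(1.20/3.30)² = 0.1322, so 477 × 0.1322 = 63.06 W/m².

63.1 W/m²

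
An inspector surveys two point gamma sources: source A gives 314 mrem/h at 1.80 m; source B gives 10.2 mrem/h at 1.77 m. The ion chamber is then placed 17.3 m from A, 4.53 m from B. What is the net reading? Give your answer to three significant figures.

4.96 mrem/h

Each source contributes Iᵢ·(dᵢ/rᵢ)²; contributions add.
A: 314 × (1.80/17.3)² = 3.399 mrem/h
B: 10.2 × (1.77/4.53)² = 1.557 mrem/h
Total = 3.399 + 1.557 = 4.956 mrem/h.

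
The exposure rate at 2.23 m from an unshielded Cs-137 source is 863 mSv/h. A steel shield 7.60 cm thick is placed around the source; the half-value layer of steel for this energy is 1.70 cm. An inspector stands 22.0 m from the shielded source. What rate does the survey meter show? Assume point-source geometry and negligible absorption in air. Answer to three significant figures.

0.400 mSv/h

Distance alone: 863 × (2.23/22.0)² = 863 × 0.01027 = 8.863 mSv/h.
Shield: 7.60/1.70 = 4.471 half-value layers → attenuation 2^(−4.471) = 0.04509.
Combined: 8.863 × 0.04509 = 0.3996 mSv/h.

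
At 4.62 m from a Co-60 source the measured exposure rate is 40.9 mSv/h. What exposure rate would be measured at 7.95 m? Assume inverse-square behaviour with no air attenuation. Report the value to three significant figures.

Intensity scales as (d₁/d₂)², so scaling from 4.62 m to 7.95 m:
(4.62/7.95)² = 0.3377, so 40.9 × 0.3377 = 13.81 mSv/h.

13.8 mSv/h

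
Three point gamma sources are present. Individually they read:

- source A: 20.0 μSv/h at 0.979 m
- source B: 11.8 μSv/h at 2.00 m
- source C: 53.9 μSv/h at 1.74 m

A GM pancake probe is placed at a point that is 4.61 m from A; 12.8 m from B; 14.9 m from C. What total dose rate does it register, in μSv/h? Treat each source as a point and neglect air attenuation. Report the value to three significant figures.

1.93 μSv/h

Each source contributes Iᵢ·(dᵢ/rᵢ)²; contributions add.
A: 20.0 × (0.979/4.61)² = 0.9020 μSv/h
B: 11.8 × (2.00/12.8)² = 0.2881 μSv/h
C: 53.9 × (1.74/14.9)² = 0.7350 μSv/h
Total = 0.9020 + 0.2881 + 0.7350 = 1.925 μSv/h.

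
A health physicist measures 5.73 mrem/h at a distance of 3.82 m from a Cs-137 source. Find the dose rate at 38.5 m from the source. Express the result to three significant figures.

0.0564 mrem/h

Since intensity falls as 1/r², the rate at 38.5 m is
5.73 × (3.82/38.5)² = 5.73 × 0.009845 = 0.05641 mrem/h.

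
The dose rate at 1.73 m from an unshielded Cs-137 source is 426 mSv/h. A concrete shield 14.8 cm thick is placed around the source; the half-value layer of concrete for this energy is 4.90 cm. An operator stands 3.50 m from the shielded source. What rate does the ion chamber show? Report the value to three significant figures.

Distance alone: (1.73/3.50)² = 0.2443, so 426 × 0.2443 = 104.1 mSv/h.
Shield: 14.8/4.90 = 3.020 half-value layers → attenuation 2^(−3.020) = 0.1233.
Combined: 104.1 × 0.1233 = 12.84 mSv/h.

12.8 mSv/h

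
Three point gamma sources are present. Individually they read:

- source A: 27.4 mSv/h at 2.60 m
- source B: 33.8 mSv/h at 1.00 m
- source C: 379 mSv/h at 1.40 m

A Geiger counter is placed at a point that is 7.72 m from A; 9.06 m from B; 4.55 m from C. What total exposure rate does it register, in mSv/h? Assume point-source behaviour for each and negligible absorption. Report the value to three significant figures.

Each source contributes Iᵢ·(dᵢ/rᵢ)²; contributions add.
A: 27.4 × (2.60/7.72)² = 3.108 mSv/h
B: 33.8 × (1.00/9.06)² = 0.4118 mSv/h
C: 379 × (1.40/4.55)² = 35.88 mSv/h
Total = 3.108 + 0.4118 + 35.88 = 39.40 mSv/h.

39.4 mSv/h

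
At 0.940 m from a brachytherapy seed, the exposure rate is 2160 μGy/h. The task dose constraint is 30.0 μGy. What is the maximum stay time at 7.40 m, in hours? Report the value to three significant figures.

0.861 h

Intensity scales as (d₁/d₂)², so rate at 7.40 m:
2160 × (0.940/7.40)² = 2160 × 0.01614 = 34.86 μGy/h.
Stay time = 30.0 μGy ÷ 34.86 μGy/h = 0.8606 h.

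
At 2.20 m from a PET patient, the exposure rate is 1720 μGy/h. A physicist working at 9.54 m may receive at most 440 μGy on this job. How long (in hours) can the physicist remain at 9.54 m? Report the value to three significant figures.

4.81 h

Applying the 1/r² law, rate at 9.54 m:
(2.20/9.54)² = 0.05318, so 1720 × 0.05318 = 91.47 μGy/h.
Stay time = 440 μGy ÷ 91.47 μGy/h = 4.810 h.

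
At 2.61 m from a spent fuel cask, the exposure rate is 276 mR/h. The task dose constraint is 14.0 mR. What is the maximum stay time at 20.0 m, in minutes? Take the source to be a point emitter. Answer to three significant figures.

179 min

Since intensity falls as 1/r², rate at 20.0 m:
276 × (2.61/20.0)² = 276 × 0.01703 = 4.700 mR/h.
Stay time = 14.0 mR ÷ 4.700 mR/h = 2.979 h = 178.7 min.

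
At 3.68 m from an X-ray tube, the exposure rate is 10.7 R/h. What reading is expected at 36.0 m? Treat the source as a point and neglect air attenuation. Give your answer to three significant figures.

0.112 R/h

Applying the 1/r² law, the rate at 36.0 m is
(3.68/36.0)² = 0.01045, so 10.7 × 0.01045 = 0.1118 R/h.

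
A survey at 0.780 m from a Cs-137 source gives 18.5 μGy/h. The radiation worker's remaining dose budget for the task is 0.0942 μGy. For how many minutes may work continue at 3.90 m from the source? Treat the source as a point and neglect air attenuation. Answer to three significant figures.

Since intensity falls as 1/r², rate at 3.90 m:
(0.780/3.90)² = 0.04000, so 18.5 × 0.04000 = 0.7400 μGy/h.
Stay time = 0.0942 μGy ÷ 0.7400 μGy/h = 0.1273 h = 7.638 min.

7.64 min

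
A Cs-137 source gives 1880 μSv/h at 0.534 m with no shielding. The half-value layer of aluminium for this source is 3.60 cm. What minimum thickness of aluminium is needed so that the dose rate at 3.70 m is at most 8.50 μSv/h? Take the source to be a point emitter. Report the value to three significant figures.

7.93 cm

At 3.70 m, distance alone gives 1880 × (0.534/3.70)² = 1880 × 0.02083 = 39.16 μSv/h.
Further attenuation needed: 39.16/8.50 = 4.607.
n = log₂(4.607) = 2.204 half-value layers.
Thickness = 2.204 × 3.60 cm = 7.934 cm.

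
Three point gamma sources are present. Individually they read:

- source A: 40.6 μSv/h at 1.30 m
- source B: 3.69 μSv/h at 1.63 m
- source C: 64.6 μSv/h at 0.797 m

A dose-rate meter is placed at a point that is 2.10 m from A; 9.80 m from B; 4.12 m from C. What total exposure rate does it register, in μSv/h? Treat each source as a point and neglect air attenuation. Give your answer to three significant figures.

18.1 μSv/h

Each source contributes Iᵢ·(dᵢ/rᵢ)²; contributions add.
A: 40.6 × (1.30/2.10)² = 15.56 μSv/h
B: 3.69 × (1.63/9.80)² = 0.1021 μSv/h
C: 64.6 × (0.797/4.12)² = 2.417 μSv/h
Total = 15.56 + 0.1021 + 2.417 = 18.08 μSv/h.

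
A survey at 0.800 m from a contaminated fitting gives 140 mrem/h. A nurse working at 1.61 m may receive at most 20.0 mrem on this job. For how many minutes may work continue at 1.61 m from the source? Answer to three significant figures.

34.7 min

Using I₁d₁² = I₂d₂², rate at 1.61 m:
140 × (0.800/1.61)² = 140 × 0.2469 = 34.57 mrem/h.
Stay time = 20.0 mrem ÷ 34.57 mrem/h = 0.5785 h = 34.71 min.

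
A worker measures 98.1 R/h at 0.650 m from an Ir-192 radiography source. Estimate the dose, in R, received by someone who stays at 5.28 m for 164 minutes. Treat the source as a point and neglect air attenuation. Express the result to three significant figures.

Using I₁d₁² = I₂d₂², rate at 5.28 m:
98.1 × (0.650/5.28)² = 98.1 × 0.01516 = 1.487 R/h.
Dose = rate × time = 1.487 R/h × 2.733 h = 4.064 R.

4.06 R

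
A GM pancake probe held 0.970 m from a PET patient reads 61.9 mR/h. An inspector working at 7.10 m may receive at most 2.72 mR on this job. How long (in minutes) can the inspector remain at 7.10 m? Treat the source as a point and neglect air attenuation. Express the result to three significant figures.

By the inverse-square law, rate at 7.10 m:
(0.970/7.10)² = 0.01866, so 61.9 × 0.01866 = 1.155 mR/h.
Stay time = 2.72 mR ÷ 1.155 mR/h = 2.355 h = 141.3 min.

141 min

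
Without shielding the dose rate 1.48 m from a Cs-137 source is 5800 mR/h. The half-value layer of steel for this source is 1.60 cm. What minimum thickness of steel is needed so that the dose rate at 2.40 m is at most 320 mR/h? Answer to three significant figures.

4.46 cm

At 2.40 m, distance alone gives (1.48/2.40)² = 0.3803, so 5800 × 0.3803 = 2206 mR/h.
Further attenuation needed: 2206/320 = 6.894.
n = log₂(6.894) = 2.785 half-value layers.
Thickness = 2.785 × 1.60 cm = 4.456 cm.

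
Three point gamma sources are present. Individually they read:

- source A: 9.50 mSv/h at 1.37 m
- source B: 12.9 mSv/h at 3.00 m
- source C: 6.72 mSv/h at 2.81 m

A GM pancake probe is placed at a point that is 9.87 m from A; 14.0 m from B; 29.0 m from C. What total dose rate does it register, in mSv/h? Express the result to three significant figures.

0.838 mSv/h

Each source contributes Iᵢ·(dᵢ/rᵢ)²; contributions add.
A: 9.50 × (1.37/9.87)² = 0.1830 mSv/h
B: 12.9 × (3.00/14.0)² = 0.5923 mSv/h
C: 6.72 × (2.81/29.0)² = 0.06309 mSv/h
Total = 0.1830 + 0.5923 + 0.06309 = 0.8384 mSv/h.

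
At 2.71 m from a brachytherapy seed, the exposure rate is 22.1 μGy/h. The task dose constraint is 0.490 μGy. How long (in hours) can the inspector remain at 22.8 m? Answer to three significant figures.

Applying the 1/r² law, rate at 22.8 m:
22.1 × (2.71/22.8)² = 22.1 × 0.01413 = 0.3123 μGy/h.
Stay time = 0.490 μGy ÷ 0.3123 μGy/h = 1.569 h.

1.57 h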